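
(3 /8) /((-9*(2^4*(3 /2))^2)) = -1 /13824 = -0.00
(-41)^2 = 1681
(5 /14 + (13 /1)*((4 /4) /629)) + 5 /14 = 3236 /4403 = 0.73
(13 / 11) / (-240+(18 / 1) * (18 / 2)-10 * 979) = -13 / 108548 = -0.00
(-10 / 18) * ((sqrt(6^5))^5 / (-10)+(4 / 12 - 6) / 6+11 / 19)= 625 / 3078+120932352 * sqrt(6)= 296222556.00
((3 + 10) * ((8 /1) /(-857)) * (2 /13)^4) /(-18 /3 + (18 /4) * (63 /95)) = 24320 /1078861017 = 0.00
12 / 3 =4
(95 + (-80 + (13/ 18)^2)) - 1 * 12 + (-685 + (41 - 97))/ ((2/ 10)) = -1199279/ 324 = -3701.48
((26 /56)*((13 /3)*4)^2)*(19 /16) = 41743 /252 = 165.65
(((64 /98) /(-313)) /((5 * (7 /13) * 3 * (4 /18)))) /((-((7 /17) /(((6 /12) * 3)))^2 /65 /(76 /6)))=66814488 /5260591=12.70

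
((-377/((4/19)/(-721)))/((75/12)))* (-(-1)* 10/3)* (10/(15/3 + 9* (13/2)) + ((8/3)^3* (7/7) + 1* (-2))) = 606376974476/51435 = 11789189.74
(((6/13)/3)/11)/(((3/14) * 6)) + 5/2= 6463/2574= 2.51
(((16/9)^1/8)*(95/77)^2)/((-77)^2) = 18050/316377369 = 0.00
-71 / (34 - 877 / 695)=-49345 / 22753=-2.17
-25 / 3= -8.33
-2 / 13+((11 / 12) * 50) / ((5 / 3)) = 711 / 26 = 27.35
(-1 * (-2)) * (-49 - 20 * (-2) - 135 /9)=-48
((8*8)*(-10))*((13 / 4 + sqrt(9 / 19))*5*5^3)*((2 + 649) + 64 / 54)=-22891700000 / 27-7043600000*sqrt(19) / 171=-1027386592.20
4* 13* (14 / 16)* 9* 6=2457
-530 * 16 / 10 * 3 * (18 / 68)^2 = -51516 / 289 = -178.26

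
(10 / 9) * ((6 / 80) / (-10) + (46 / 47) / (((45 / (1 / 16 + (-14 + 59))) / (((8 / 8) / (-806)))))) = -297161 / 30684420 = -0.01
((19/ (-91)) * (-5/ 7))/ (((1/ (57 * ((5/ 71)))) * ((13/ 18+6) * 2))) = 243675/ 5472467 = 0.04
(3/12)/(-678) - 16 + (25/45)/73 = -9498547/593928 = -15.99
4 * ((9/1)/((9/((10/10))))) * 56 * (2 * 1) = 448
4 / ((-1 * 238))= -2 / 119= -0.02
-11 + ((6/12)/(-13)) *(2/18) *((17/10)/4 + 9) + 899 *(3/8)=234781/720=326.08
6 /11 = 0.55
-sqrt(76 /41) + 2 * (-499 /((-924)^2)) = -2 * sqrt(779) /41-499 /426888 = -1.36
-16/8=-2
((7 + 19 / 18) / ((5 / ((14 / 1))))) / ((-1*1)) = -203 / 9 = -22.56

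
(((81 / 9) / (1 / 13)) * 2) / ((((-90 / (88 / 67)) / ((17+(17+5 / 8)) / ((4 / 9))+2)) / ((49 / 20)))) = -17916899 / 26800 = -668.54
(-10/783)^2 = 100/613089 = 0.00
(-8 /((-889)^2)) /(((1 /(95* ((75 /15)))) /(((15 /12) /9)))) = -4750 /7112889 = -0.00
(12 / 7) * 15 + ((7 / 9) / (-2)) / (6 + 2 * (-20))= 110209 / 4284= 25.73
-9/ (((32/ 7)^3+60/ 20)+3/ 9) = -9261/ 101734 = -0.09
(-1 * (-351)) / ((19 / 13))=4563 / 19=240.16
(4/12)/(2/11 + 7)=11/237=0.05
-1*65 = -65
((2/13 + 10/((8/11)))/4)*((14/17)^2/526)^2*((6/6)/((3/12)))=1735923/75101832637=0.00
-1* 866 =-866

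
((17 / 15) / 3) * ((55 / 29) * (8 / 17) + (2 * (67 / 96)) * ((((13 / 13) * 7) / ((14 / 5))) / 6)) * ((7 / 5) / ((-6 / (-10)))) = 1.30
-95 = -95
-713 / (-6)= 713 / 6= 118.83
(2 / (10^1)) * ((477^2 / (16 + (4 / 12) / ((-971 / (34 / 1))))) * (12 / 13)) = 3976751862 / 1513655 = 2627.25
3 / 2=1.50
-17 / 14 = -1.21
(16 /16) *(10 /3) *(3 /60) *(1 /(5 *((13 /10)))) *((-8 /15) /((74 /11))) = -44 /21645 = -0.00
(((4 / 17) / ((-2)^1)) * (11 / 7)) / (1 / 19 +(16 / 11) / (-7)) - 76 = -288686 / 3859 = -74.81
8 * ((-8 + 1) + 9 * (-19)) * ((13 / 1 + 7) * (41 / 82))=-14240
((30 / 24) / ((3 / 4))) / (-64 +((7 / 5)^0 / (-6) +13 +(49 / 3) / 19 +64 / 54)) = -1710 / 50399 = -0.03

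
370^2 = 136900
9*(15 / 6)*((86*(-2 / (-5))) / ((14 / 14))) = 774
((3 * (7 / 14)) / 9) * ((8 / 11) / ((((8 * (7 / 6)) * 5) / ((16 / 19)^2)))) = 0.00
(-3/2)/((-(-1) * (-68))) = 3/136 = 0.02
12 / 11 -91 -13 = -102.91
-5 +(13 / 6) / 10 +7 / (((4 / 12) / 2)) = 2233 / 60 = 37.22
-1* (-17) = 17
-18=-18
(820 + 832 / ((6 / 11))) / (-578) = -3518 / 867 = -4.06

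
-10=-10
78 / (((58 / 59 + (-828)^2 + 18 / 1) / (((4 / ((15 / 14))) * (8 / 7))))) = 6136 / 12640805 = 0.00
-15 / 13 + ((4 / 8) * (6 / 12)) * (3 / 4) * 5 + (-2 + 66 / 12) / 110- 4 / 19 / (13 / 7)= -64749 / 217360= -0.30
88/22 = 4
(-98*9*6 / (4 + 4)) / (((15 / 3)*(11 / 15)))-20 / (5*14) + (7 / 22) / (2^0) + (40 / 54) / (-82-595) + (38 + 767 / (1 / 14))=14913158237 / 1407483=10595.62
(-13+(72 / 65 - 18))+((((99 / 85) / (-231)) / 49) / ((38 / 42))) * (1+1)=-6150419 / 205751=-29.89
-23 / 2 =-11.50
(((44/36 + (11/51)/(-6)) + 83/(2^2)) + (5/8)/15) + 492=69901/136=513.98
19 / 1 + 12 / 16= 79 / 4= 19.75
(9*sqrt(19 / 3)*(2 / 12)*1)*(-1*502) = -251*sqrt(57) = -1895.01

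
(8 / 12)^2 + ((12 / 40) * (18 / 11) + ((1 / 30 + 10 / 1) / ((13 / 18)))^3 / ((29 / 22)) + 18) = 1618622152931 / 788448375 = 2052.92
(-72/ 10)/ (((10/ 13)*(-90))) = 13/ 125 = 0.10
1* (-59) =-59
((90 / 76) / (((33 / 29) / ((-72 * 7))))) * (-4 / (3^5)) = 16240 / 1881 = 8.63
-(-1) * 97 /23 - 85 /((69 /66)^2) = -38909 /529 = -73.55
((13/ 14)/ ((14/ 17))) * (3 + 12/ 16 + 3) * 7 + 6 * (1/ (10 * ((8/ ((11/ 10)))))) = 74703/ 1400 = 53.36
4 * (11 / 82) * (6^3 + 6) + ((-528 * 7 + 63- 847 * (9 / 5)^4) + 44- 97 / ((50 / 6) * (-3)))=-316660047 / 25625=-12357.47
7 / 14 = 1 / 2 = 0.50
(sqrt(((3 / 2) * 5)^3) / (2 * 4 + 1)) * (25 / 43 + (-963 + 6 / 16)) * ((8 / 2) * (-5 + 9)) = -35128.87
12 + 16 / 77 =940 / 77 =12.21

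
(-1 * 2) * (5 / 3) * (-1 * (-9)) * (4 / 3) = -40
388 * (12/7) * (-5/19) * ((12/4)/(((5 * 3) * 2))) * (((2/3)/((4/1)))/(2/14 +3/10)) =-3880/589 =-6.59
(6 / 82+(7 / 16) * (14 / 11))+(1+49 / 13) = 253245 / 46904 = 5.40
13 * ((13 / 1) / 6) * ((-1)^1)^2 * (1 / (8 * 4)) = 169 / 192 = 0.88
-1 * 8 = -8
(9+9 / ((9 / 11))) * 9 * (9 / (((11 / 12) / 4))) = 77760 / 11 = 7069.09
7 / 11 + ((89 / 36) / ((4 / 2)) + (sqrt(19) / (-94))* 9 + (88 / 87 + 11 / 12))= 87293 / 22968-9* sqrt(19) / 94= 3.38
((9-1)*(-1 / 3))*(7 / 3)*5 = -280 / 9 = -31.11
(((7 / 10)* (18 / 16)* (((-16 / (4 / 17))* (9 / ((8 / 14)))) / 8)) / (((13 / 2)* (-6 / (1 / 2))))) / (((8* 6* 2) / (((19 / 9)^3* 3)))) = 5713547 / 14376960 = 0.40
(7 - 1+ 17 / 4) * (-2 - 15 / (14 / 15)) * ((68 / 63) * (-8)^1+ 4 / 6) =2603623 / 1764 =1475.98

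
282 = 282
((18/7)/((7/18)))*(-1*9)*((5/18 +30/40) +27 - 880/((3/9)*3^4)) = 13311/49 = 271.65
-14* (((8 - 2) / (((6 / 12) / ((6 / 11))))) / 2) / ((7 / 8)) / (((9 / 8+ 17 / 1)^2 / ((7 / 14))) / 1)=-18432 / 231275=-0.08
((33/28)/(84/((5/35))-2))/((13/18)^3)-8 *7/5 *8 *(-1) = 2018829341/22530235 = 89.61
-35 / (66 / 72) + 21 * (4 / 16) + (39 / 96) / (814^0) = -11449 / 352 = -32.53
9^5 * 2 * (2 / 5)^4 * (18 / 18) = 1889568 / 625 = 3023.31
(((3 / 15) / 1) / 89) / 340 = 1 / 151300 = 0.00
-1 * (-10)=10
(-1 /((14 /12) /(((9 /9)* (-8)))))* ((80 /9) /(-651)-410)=-38436320 /13671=-2811.52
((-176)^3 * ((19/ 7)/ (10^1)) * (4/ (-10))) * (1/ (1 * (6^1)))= 98651.18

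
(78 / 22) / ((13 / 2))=6 / 11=0.55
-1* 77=-77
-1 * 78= -78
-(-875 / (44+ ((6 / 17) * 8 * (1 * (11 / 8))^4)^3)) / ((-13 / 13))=-72123154432000 / 88364330508619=-0.82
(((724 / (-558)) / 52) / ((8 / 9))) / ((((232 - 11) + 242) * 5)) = -181 / 14927120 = -0.00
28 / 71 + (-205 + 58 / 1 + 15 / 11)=-113434 / 781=-145.24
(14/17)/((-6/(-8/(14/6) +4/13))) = 284/663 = 0.43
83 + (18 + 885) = 986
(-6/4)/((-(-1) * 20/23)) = -69/40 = -1.72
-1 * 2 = -2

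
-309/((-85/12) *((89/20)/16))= 237312/1513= 156.85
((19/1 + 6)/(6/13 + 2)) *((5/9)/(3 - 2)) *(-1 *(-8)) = 1625/36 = 45.14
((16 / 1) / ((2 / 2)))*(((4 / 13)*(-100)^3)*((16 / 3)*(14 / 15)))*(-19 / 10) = 5447680000 / 117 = 46561367.52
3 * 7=21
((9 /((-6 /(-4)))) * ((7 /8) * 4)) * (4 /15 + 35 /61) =5383 /305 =17.65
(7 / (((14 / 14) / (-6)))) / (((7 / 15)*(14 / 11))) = -495 / 7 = -70.71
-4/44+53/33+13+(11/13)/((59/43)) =383002/25311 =15.13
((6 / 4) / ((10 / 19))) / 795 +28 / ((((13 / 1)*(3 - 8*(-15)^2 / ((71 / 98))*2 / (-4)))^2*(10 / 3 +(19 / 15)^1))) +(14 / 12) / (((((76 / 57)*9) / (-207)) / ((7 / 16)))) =-8.80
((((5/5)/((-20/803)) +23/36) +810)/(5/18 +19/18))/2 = 4334/15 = 288.93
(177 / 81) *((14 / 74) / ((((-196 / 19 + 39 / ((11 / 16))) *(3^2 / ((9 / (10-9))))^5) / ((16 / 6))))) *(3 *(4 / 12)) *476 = 82173784 / 7267725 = 11.31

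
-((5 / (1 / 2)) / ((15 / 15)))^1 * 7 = -70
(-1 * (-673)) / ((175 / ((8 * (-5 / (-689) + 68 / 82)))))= 127229304 / 4943575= 25.74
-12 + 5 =-7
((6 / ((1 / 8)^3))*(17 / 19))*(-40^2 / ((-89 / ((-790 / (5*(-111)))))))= 4400742400 / 62567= 70336.48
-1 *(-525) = 525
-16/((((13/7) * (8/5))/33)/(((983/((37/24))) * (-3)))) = 163492560/481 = 339901.37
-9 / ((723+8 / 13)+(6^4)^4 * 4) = -117 / 146697715197119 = -0.00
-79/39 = -2.03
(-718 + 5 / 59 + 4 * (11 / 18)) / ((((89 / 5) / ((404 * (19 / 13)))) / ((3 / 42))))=-7290568850 / 4300569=-1695.26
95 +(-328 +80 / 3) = -619 / 3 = -206.33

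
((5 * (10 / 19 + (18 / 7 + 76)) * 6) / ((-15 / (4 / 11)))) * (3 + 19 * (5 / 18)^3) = -209042920 / 1066527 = -196.00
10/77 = 0.13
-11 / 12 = -0.92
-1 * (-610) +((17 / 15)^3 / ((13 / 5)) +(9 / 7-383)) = 14056841 / 61425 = 228.85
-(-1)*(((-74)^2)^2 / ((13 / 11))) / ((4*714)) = 41231542 / 4641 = 8884.19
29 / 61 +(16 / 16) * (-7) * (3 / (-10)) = 1571 / 610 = 2.58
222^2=49284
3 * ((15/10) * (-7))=-63/2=-31.50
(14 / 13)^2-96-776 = -147172 / 169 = -870.84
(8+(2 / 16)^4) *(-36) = -288.01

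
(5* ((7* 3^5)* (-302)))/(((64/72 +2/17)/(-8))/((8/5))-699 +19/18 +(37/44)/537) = 3537287392320/961297679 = 3679.70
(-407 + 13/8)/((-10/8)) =3243/10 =324.30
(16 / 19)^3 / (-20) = -1024 / 34295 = -0.03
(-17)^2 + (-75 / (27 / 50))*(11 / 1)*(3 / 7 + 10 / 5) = -215543 / 63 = -3421.32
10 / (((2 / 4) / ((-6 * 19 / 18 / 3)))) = -380 / 9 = -42.22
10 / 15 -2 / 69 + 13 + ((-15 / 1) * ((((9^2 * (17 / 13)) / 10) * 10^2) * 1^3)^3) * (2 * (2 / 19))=-10809414241339837 / 2880267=-3752920906.76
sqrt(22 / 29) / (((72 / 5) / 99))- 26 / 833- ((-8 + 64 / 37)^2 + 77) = -132680015 / 1140377 + 55*sqrt(638) / 232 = -110.36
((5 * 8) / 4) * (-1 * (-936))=9360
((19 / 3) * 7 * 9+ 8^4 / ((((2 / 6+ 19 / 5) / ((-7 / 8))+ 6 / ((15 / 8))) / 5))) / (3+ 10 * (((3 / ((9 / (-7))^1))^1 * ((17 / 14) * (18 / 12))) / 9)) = 234738 / 31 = 7572.19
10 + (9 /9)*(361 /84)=1201 /84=14.30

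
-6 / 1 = -6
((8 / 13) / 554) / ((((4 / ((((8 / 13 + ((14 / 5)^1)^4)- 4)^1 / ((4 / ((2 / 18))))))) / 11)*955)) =1297747 / 251473584375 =0.00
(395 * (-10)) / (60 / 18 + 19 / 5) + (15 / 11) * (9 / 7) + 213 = -2792898 / 8239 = -338.99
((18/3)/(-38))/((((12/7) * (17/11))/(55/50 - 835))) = 642103/12920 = 49.70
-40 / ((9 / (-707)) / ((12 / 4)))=9426.67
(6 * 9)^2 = 2916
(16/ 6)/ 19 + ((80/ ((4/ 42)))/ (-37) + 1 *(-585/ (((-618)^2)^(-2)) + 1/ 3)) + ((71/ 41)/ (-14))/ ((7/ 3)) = -241032177302350058865/ 2824654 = -85331575938982.28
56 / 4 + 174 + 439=627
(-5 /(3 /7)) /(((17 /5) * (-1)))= 175 /51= 3.43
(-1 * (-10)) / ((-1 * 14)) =-5 / 7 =-0.71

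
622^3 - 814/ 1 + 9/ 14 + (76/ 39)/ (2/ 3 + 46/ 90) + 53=2321223947363/ 9646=240641089.30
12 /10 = 6 /5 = 1.20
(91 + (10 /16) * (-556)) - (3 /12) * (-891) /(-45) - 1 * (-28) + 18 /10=-4633 /20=-231.65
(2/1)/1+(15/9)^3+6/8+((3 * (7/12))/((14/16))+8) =1877/108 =17.38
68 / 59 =1.15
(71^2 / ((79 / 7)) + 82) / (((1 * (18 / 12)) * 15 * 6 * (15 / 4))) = 33412 / 31995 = 1.04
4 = 4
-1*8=-8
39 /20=1.95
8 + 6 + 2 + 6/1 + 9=31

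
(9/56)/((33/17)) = 51/616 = 0.08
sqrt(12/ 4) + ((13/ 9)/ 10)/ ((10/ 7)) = 91/ 900 + sqrt(3) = 1.83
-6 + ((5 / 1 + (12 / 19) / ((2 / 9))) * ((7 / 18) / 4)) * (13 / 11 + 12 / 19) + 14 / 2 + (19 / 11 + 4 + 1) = 2604617 / 285912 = 9.11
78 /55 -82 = -4432 /55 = -80.58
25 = 25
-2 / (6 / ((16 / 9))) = -16 / 27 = -0.59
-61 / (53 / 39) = -2379 / 53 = -44.89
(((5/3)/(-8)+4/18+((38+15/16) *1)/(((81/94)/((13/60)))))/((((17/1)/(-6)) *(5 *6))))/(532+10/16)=-381193/1760219100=-0.00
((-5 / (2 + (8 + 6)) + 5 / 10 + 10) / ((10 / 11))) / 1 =1793 / 160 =11.21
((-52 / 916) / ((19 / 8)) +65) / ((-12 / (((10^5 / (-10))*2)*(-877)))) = -413229245000 / 4351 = -94973395.77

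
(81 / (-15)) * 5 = -27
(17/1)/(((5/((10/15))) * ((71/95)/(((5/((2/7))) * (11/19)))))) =30.73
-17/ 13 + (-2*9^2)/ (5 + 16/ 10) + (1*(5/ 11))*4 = -3437/ 143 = -24.03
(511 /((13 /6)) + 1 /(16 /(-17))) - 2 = 48419 /208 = 232.78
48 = 48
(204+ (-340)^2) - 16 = 115788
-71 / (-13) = 71 / 13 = 5.46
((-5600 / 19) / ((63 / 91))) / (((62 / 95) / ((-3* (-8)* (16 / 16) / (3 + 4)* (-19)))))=3952000 / 93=42494.62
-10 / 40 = -1 / 4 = -0.25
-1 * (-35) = 35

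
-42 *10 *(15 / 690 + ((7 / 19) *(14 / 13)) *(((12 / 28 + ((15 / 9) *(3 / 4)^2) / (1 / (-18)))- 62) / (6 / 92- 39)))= -1169675920 / 3391557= -344.88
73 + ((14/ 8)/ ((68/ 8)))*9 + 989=36171/ 34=1063.85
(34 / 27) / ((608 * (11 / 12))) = 0.00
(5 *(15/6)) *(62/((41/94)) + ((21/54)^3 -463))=-1917647425/478224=-4009.94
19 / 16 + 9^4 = 104995 / 16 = 6562.19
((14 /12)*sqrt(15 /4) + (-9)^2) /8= 7*sqrt(15) /96 + 81 /8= 10.41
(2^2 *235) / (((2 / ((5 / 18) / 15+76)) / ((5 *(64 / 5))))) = 61739200 / 27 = 2286637.04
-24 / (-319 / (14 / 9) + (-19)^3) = 336 / 98897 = 0.00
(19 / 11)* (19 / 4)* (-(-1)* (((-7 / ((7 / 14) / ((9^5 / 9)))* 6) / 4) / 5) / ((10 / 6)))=-149216823 / 1100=-135651.66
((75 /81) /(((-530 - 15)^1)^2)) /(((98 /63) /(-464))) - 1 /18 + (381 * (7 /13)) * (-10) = -39926249287 /19461078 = -2051.59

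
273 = 273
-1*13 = -13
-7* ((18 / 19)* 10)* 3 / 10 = -378 / 19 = -19.89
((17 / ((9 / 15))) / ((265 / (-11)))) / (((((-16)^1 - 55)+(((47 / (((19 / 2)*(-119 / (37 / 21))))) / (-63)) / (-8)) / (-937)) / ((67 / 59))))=46822558751892 / 2489122197392095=0.02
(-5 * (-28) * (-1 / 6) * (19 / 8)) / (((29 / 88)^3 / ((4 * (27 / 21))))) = -194219520 / 24389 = -7963.41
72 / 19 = 3.79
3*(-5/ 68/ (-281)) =15/ 19108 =0.00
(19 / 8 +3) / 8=43 / 64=0.67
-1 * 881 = -881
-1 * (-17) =17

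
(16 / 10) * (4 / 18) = 16 / 45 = 0.36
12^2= 144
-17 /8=-2.12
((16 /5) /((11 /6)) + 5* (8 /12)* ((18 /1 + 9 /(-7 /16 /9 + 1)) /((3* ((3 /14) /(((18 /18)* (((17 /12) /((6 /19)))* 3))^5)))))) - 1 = 1414456633516957103 /22499389440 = 62866445.21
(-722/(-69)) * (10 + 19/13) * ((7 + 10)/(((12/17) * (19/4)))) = 1636318/2691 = 608.07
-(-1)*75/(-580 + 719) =75/139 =0.54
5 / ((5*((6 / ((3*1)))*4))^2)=1 / 320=0.00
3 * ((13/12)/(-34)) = -13/136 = -0.10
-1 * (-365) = 365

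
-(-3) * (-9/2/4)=-27/8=-3.38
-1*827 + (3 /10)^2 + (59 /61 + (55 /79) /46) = -9154334317 /11083700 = -825.93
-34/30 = -17/15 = -1.13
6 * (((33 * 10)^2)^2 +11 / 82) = 2917365660033 / 41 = 71155260000.80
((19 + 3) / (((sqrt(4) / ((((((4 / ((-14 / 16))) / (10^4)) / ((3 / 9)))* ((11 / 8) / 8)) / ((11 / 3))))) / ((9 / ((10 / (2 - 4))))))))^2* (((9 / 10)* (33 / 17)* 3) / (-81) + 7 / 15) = 0.00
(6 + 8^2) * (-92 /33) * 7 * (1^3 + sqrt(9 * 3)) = -45080 * sqrt(3) /11 - 45080 /33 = -8464.32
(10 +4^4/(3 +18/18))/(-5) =-74/5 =-14.80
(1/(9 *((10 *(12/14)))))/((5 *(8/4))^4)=7/5400000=0.00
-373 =-373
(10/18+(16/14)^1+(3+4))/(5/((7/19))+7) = 137/324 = 0.42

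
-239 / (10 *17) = -239 / 170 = -1.41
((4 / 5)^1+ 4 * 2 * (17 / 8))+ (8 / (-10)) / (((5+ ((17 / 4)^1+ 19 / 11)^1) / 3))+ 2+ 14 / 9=21.14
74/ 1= 74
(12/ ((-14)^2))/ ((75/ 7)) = 1/ 175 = 0.01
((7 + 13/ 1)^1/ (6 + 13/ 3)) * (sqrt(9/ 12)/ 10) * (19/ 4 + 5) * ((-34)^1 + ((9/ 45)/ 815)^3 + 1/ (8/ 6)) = -1052980532296407 * sqrt(3)/ 33563289250000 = -54.34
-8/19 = -0.42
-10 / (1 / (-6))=60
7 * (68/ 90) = 238/ 45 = 5.29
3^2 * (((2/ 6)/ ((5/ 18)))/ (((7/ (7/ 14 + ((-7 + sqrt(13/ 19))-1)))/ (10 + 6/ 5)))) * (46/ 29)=-29808/ 145 + 19872 * sqrt(247)/ 13775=-182.90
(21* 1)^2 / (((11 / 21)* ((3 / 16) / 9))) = 444528 / 11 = 40411.64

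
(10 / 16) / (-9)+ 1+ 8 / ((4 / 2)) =355 / 72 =4.93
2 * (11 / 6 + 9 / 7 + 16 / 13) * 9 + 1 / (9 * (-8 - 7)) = 961784 / 12285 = 78.29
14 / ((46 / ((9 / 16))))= 63 / 368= 0.17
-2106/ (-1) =2106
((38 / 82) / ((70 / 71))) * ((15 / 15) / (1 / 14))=1349 / 205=6.58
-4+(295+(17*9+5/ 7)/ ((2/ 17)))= 11183/ 7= 1597.57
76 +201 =277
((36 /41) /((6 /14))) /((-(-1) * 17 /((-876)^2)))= 64459584 /697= 92481.47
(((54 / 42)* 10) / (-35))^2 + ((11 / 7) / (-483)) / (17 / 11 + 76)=19063739 / 141315657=0.13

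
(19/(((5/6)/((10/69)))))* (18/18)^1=76/23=3.30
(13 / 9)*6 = 26 / 3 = 8.67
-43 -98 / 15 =-49.53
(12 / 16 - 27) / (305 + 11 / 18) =-945 / 11002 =-0.09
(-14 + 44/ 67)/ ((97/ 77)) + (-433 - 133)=-3747272/ 6499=-576.59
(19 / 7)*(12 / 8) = 57 / 14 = 4.07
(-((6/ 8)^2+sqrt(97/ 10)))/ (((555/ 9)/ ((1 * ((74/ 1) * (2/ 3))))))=-2 * sqrt(970)/ 25 - 9/ 20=-2.94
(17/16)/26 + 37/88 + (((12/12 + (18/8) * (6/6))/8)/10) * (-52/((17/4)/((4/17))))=2277051/6612320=0.34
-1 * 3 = -3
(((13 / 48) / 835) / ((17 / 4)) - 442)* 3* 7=-527031869 / 56780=-9282.00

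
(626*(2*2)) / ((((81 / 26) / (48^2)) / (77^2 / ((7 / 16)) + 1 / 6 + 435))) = 699356542976 / 27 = 25902094184.30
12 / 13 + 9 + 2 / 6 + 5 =595 / 39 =15.26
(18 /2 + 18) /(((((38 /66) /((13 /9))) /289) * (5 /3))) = 1115829 /95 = 11745.57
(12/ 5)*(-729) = -8748/ 5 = -1749.60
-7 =-7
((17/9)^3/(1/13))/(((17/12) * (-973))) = -15028/236439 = -0.06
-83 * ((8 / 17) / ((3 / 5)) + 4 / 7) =-40172 / 357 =-112.53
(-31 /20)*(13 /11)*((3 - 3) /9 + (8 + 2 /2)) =-3627 /220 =-16.49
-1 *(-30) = 30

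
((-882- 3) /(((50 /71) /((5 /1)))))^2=157929489 /4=39482372.25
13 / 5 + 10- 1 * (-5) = 17.60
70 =70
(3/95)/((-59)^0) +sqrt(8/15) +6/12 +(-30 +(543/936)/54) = -47148781/1600560 +2 *sqrt(30)/15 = -28.73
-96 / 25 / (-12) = 8 / 25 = 0.32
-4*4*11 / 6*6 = -176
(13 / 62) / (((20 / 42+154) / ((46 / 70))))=0.00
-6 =-6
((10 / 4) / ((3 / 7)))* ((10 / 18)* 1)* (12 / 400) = 7 / 72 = 0.10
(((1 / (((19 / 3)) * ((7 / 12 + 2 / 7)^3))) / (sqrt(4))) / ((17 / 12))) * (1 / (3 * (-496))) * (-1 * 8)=1778112 / 3895227221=0.00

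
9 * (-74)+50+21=-595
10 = 10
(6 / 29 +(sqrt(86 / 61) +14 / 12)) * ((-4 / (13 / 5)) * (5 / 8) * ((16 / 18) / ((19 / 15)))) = -59750 / 64467-500 * sqrt(5246) / 45201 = -1.73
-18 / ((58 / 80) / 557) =-401040 / 29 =-13828.97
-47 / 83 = -0.57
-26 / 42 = -13 / 21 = -0.62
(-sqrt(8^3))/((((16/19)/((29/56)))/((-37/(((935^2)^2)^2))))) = 0.00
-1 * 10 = -10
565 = 565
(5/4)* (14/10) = 7/4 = 1.75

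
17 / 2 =8.50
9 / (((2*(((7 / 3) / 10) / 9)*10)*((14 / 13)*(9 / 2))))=351 / 98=3.58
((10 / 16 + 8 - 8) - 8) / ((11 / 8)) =-59 / 11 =-5.36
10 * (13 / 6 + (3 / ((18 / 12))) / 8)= 145 / 6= 24.17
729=729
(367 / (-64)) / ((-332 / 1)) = 0.02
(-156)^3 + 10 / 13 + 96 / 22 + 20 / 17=-9229071958 / 2431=-3796409.69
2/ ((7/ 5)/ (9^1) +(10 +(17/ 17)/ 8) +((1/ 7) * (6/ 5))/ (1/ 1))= 5040/ 26339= 0.19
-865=-865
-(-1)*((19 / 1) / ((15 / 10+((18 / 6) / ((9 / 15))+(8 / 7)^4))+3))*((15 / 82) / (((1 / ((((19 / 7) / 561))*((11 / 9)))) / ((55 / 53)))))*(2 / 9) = 68102650 / 161014404231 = 0.00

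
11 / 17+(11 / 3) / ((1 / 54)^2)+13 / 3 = 545546 / 51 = 10696.98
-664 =-664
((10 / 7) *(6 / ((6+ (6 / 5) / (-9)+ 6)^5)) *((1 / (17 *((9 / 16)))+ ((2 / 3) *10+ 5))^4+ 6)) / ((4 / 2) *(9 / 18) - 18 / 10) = -822205885538046875 / 940234638147696864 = -0.87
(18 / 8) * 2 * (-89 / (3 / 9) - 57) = -1458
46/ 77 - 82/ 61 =-3508/ 4697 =-0.75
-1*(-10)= 10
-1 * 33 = -33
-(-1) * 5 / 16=5 / 16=0.31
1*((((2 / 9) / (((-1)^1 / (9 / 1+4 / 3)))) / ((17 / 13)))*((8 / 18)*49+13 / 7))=-1200134 / 28917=-41.50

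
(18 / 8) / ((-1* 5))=-9 / 20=-0.45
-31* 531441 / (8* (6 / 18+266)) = -49424013 / 6392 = -7732.17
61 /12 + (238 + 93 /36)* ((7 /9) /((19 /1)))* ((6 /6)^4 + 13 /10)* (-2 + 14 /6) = 12.63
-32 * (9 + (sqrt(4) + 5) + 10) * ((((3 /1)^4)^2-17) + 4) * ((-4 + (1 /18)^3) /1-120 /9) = 68839438304 /729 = 94429956.52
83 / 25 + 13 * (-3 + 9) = 2033 / 25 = 81.32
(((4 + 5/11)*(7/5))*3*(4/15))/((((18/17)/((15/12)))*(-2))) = -5831/1980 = -2.94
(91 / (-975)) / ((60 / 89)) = -623 / 4500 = -0.14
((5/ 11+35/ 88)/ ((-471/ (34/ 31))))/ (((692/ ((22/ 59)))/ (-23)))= 9775/ 397419752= 0.00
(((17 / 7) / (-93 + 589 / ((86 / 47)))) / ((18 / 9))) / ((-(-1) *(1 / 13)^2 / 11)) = 1358929 / 137795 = 9.86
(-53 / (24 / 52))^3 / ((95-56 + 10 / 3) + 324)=-327082769 / 79128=-4133.59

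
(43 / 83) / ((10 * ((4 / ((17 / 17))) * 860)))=1 / 66400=0.00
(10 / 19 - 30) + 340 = 5900 / 19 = 310.53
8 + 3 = 11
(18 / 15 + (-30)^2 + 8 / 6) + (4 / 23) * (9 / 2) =311644 / 345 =903.32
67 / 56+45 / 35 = 139 / 56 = 2.48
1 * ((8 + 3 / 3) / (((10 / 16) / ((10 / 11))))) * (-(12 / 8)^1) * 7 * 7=-10584 / 11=-962.18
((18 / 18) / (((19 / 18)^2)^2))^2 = 11019960576 / 16983563041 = 0.65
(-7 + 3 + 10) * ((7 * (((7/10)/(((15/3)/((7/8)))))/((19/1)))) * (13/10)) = 13377/38000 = 0.35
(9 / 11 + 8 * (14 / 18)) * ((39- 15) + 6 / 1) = 6970 / 33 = 211.21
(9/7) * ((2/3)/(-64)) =-3/224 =-0.01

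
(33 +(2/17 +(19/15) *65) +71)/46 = 4.05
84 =84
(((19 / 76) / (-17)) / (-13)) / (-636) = -1 / 562224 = -0.00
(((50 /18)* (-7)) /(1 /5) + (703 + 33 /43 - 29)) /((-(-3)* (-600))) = -0.32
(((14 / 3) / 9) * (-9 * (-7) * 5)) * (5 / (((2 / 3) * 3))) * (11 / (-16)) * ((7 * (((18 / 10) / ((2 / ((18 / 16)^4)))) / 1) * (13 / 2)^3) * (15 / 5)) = -2447368768845 / 1048576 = -2333992.74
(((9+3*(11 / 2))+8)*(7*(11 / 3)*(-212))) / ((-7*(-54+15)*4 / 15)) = -195305 / 78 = -2503.91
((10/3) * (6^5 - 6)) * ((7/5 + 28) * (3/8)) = 285547.50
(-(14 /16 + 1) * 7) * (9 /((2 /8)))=-945 /2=-472.50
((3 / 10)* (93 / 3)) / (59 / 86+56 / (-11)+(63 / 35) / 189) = -2.12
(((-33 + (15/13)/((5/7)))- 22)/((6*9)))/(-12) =347/4212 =0.08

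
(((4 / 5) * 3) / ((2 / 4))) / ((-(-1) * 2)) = 12 / 5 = 2.40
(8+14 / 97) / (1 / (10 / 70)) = 1.16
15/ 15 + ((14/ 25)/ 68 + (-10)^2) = 85857/ 850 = 101.01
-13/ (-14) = 13/ 14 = 0.93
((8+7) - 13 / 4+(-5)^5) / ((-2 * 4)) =389.16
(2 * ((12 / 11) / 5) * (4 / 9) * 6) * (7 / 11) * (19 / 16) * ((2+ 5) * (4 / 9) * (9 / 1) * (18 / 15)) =89376 / 3025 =29.55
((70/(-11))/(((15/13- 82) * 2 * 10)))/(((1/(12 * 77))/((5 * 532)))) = 10166520/1051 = 9673.19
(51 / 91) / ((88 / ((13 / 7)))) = 51 / 4312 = 0.01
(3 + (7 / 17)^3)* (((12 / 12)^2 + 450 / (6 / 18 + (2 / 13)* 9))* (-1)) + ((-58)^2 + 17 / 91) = 76594076057 / 29954561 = 2557.01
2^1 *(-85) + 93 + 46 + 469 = 438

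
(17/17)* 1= 1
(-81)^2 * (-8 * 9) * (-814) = 384527088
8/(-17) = -8/17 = -0.47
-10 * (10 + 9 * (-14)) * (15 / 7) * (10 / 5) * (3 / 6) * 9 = 22371.43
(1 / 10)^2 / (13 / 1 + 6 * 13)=1 / 9100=0.00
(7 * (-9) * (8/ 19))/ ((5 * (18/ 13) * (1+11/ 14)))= -5096/ 2375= -2.15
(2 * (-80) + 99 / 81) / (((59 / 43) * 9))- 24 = -176143 / 4779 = -36.86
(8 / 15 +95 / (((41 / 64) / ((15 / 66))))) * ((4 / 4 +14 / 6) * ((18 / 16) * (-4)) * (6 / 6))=-513.54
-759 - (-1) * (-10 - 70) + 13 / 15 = -12572 / 15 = -838.13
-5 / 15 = -1 / 3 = -0.33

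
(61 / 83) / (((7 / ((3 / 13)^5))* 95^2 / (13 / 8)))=14823 / 1198082540200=0.00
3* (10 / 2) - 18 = -3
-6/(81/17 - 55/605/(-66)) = -74052/58823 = -1.26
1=1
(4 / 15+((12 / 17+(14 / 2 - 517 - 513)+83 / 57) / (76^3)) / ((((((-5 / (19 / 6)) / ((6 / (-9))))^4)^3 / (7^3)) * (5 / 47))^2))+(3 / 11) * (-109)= -15715754341300744751052684034739478509968132499 / 533449346615379786888903629779815673828125000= -29.46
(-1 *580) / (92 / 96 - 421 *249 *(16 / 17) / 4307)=1019208480 / 38570299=26.42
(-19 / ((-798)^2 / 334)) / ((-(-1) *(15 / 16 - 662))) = 1336 / 88624683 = 0.00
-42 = -42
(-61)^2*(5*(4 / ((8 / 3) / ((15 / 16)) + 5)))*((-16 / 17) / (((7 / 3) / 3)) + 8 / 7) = -637.78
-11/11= -1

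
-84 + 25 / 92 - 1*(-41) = -3931 / 92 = -42.73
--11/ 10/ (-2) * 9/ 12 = -33/ 80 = -0.41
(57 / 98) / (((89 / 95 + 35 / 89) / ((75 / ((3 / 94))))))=566273625 / 551054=1027.62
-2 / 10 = -1 / 5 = -0.20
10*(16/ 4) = 40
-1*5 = -5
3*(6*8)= 144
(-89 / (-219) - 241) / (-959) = 52690 / 210021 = 0.25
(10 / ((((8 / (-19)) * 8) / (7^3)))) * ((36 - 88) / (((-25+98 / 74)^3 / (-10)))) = 107284320325 / 2688885504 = 39.90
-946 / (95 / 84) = -79464 / 95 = -836.46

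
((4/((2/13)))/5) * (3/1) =78/5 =15.60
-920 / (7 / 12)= -11040 / 7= -1577.14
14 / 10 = 7 / 5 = 1.40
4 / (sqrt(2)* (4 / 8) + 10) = 80 / 199 - 4* sqrt(2) / 199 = 0.37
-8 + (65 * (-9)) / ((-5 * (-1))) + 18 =-107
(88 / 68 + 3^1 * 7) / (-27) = -379 / 459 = -0.83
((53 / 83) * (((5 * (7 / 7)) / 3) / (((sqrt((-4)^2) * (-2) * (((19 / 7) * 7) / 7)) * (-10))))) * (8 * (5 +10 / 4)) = 1855 / 6308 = 0.29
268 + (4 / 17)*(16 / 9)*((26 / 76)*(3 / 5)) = 1298876 / 4845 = 268.09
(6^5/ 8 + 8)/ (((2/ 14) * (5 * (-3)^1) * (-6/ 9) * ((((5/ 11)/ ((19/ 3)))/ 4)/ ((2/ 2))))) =573496/ 15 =38233.07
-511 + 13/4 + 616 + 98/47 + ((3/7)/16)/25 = 14520241/131600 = 110.34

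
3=3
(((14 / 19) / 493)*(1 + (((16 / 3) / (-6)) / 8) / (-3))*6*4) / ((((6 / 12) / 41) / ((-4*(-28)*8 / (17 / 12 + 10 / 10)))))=921632768 / 814929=1130.94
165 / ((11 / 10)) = 150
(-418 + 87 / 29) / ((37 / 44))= -18260 / 37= -493.51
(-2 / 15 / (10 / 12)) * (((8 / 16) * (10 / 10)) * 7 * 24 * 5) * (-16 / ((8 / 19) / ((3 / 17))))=38304 / 85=450.64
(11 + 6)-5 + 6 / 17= 210 / 17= 12.35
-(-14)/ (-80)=-7/ 40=-0.18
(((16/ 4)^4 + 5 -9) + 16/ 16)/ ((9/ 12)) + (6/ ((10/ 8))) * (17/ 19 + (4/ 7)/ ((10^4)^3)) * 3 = 21833875000000513/ 62343750000000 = 350.22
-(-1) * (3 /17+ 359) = 6106 /17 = 359.18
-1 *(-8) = 8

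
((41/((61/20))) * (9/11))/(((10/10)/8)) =59040/671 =87.99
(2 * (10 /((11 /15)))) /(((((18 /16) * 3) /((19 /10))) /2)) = 3040 /99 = 30.71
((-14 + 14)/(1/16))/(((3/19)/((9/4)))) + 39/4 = 9.75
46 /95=0.48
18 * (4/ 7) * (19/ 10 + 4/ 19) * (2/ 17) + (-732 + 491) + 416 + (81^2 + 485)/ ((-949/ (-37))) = 373239501/ 825265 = 452.27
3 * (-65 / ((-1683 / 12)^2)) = -1040 / 104907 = -0.01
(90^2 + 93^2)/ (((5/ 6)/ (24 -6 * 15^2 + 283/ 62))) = -4116686463/ 155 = -26559267.50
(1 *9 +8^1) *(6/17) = 6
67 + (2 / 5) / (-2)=334 / 5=66.80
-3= -3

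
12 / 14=6 / 7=0.86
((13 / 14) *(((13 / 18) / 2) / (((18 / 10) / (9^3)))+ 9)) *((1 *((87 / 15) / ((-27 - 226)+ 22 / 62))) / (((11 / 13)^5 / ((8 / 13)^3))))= -9812311704 / 5518412515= -1.78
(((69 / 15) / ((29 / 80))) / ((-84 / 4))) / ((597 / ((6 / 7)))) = -0.00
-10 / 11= -0.91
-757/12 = -63.08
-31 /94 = -0.33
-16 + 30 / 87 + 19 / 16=-6713 / 464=-14.47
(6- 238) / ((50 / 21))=-2436 / 25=-97.44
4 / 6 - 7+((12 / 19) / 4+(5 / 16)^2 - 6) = -12.08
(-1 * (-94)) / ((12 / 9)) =141 / 2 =70.50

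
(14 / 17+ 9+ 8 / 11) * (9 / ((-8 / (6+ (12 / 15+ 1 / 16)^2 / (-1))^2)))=-20093507273997 / 61276160000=-327.92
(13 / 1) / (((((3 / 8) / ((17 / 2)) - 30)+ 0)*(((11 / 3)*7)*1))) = -884 / 52283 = -0.02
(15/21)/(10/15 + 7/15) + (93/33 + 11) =18913/1309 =14.45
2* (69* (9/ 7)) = 1242/ 7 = 177.43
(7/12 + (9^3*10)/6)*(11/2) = 160457/24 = 6685.71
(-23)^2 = 529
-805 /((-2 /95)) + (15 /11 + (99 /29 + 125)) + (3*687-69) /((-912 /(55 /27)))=6277961732 /163647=38362.83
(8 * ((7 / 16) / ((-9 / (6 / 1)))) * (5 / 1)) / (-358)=35 / 1074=0.03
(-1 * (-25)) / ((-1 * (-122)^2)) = -25 / 14884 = -0.00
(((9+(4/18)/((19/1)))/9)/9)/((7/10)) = 15410/96957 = 0.16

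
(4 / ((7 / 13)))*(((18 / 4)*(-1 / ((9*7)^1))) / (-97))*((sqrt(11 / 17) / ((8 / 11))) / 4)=143*sqrt(187) / 1292816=0.00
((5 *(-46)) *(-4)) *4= 3680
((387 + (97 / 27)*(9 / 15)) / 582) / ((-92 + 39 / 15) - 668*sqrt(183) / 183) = -79583284 / 7394149077 + 29245040*sqrt(183) / 66547341693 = -0.00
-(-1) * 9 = 9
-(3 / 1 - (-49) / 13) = -88 / 13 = -6.77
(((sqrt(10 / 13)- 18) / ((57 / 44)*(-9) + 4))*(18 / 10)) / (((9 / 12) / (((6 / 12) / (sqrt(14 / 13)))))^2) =1.66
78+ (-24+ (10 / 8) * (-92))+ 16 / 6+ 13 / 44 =-7661 / 132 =-58.04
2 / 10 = 1 / 5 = 0.20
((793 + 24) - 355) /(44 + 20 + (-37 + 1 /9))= 2079 /122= 17.04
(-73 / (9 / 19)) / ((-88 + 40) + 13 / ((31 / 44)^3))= 41320117 / 2903184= 14.23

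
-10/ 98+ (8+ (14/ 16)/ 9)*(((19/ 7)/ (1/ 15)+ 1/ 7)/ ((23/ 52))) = 7585544/ 10143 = 747.86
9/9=1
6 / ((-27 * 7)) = -2 / 63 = -0.03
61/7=8.71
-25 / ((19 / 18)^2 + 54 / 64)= -12.77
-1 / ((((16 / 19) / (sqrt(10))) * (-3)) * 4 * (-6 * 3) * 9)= -19 * sqrt(10) / 31104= -0.00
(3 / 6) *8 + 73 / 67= 341 / 67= 5.09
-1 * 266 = -266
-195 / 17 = -11.47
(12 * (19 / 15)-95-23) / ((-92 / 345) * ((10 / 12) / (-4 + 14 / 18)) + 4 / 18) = -67077 / 190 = -353.04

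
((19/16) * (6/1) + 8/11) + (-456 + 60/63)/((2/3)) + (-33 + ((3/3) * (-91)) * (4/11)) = -456339/616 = -740.81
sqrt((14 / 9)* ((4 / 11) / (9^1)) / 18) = 0.06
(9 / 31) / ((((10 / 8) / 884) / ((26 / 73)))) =827424 / 11315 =73.13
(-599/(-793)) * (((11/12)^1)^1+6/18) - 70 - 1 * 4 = -231733/3172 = -73.06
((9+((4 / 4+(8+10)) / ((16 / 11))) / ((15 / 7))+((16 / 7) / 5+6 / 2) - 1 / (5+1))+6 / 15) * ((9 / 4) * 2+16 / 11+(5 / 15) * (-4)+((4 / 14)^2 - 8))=-336534943 / 5433120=-61.94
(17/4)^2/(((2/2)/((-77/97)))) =-22253/1552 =-14.34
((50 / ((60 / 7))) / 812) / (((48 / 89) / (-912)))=-8455 / 696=-12.15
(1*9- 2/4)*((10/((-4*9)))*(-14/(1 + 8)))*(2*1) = 595/81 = 7.35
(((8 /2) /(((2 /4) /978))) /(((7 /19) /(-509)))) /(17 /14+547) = -151331808 /7675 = -19717.50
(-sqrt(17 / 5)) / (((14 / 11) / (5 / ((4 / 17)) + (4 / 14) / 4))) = -6567*sqrt(85) / 1960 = -30.89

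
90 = 90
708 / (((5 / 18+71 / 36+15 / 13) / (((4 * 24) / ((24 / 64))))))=53248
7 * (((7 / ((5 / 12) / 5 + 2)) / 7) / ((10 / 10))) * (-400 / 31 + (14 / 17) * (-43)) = -2138808 / 13175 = -162.34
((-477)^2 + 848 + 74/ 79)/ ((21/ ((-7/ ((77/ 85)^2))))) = -130352416825/ 1405173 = -92766.10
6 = 6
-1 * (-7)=7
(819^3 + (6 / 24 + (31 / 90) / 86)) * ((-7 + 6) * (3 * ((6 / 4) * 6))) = -6377991339939 / 430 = -14832537999.86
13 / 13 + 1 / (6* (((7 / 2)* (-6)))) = 125 / 126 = 0.99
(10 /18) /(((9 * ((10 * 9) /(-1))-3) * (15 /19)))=-19 /21951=-0.00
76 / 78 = 38 / 39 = 0.97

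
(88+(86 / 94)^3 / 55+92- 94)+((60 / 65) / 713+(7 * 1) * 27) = 14556128201938 / 52928446285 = 275.02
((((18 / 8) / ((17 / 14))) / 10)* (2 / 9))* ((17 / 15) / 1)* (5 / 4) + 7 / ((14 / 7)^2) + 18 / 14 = 2599 / 840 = 3.09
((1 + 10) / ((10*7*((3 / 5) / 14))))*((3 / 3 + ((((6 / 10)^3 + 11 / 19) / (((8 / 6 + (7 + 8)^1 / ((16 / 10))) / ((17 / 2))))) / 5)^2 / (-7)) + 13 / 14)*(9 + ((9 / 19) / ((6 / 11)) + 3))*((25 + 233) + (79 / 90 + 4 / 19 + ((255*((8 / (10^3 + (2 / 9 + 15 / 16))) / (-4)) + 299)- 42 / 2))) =6619389185532956574397775713 / 135726477409112515625000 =48770.07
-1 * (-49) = 49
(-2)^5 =-32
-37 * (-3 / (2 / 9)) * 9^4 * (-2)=-6554439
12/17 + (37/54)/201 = 130877/184518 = 0.71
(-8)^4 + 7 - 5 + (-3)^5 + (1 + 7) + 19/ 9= 34786/ 9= 3865.11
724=724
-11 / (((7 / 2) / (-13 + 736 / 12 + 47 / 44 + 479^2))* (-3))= 30292733 / 126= 240418.52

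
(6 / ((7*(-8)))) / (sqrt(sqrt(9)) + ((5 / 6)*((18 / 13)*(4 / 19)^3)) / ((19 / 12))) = 4879218240 / 20091245419903 - 2870222153929*sqrt(3) / 80364981679612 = -0.06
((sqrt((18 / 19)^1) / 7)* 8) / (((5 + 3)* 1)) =3* sqrt(38) / 133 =0.14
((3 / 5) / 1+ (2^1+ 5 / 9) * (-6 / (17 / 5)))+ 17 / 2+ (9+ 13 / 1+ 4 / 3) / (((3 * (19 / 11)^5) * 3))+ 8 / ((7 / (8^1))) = 1105976899357 / 79557060870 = 13.90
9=9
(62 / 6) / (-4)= -31 / 12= -2.58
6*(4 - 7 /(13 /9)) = -66 /13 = -5.08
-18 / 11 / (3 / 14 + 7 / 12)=-1512 / 737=-2.05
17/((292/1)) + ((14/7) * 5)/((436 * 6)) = 1481/23871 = 0.06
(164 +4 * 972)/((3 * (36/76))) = 76988/27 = 2851.41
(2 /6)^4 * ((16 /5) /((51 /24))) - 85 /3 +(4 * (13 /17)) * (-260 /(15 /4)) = -1655107 /6885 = -240.39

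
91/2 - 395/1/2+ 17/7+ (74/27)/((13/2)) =-366461/2457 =-149.15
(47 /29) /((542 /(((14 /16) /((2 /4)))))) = 329 /62872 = 0.01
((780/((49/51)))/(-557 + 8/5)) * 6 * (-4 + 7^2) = -53703000/136073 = -394.66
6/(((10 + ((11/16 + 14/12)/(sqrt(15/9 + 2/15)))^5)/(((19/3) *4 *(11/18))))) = 64747946539112913174528/5198784081156421608445 - 2919668716574148132864 *sqrt(5)/1039756816231284321689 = 6.18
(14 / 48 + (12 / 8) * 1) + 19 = 499 / 24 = 20.79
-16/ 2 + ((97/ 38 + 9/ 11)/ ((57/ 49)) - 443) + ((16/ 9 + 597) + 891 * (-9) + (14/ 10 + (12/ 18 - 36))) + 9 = -7893.26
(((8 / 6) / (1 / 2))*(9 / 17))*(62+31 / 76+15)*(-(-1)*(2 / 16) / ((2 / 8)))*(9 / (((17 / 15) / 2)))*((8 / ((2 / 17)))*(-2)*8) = -304974720 / 323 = -944194.18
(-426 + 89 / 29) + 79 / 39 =-476044 / 1131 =-420.91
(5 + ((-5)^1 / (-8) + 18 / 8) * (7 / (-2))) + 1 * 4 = -17 / 16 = -1.06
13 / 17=0.76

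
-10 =-10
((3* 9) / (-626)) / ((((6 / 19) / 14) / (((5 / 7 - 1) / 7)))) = 171 / 2191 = 0.08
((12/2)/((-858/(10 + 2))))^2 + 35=715859/20449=35.01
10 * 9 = 90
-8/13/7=-8/91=-0.09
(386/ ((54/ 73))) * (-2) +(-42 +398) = -687.63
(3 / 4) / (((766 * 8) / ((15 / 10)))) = 9 / 49024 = 0.00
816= 816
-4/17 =-0.24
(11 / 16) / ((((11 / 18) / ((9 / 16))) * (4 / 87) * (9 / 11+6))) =25839 / 12800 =2.02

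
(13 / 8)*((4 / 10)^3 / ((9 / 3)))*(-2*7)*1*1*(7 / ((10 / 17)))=-10829 / 1875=-5.78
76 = 76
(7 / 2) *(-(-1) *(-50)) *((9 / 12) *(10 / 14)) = -375 / 4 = -93.75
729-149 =580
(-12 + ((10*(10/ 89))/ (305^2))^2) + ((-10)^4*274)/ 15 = 60096804570791852/ 329018719683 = 182654.67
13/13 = 1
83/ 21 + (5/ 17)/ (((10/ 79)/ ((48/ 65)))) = 131531/ 23205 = 5.67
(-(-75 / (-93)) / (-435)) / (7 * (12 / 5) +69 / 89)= 2225 / 21093237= 0.00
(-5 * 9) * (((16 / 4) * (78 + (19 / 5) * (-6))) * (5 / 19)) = -49680 / 19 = -2614.74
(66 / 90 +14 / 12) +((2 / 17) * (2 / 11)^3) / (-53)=22785229 / 11992310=1.90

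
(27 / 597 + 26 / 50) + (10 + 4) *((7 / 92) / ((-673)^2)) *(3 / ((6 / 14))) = 58588978433 / 103652801650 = 0.57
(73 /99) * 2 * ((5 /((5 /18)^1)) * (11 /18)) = 146 /9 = 16.22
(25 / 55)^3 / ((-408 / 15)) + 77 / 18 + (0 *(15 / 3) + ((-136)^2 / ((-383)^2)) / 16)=1023350821763 / 238977504216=4.28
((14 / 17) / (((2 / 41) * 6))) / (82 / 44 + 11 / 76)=1.40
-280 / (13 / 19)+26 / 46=-122191 / 299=-408.67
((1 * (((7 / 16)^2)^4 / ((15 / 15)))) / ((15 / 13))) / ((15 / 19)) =1423905847 / 966367641600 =0.00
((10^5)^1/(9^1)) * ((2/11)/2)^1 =100000/99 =1010.10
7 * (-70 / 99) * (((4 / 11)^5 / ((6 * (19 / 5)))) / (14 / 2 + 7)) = -89600 / 908810793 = -0.00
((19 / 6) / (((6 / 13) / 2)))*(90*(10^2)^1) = 123500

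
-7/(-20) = 7/20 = 0.35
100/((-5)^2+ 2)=100/27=3.70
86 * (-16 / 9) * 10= -13760 / 9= -1528.89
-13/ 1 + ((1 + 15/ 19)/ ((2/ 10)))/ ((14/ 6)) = -1219/ 133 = -9.17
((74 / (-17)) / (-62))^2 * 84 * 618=71067528 / 277729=255.89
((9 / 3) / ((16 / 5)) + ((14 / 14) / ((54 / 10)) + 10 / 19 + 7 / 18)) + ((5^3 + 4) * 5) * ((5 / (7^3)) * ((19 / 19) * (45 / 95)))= 18276161 / 2815344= 6.49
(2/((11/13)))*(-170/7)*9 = -39780/77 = -516.62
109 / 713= 0.15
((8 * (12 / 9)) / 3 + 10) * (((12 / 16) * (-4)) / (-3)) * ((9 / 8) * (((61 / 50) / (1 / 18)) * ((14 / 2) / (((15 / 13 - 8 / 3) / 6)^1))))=-27427491 / 2950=-9297.45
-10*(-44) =440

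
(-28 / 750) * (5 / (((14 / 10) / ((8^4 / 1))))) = -8192 / 15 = -546.13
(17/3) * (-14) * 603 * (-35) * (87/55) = 29133342/11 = 2648485.64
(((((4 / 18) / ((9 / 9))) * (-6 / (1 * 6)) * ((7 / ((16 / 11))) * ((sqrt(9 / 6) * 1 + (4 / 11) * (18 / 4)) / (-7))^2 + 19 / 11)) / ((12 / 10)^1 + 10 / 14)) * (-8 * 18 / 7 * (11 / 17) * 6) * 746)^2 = 2089337813481600 * sqrt(6) / 63568729 + 2052269340102000 / 9081247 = 306498135.65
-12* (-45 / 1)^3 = 1093500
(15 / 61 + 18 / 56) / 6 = 323 / 3416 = 0.09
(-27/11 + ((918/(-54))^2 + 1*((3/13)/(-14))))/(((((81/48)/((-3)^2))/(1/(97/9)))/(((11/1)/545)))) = 13767144/4810715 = 2.86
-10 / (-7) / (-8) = -5 / 28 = -0.18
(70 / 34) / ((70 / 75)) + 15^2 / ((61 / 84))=647175 / 2074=312.04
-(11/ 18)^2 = -121/ 324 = -0.37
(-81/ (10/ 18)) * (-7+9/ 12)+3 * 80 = 4605/ 4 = 1151.25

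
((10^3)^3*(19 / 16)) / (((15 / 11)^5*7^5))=61199380000 / 4084101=14984.79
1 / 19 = 0.05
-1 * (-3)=3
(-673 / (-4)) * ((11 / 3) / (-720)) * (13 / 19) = -96239 / 164160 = -0.59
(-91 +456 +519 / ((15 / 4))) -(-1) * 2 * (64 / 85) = 42917 / 85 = 504.91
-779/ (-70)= 779/ 70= 11.13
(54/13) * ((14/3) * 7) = 135.69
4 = 4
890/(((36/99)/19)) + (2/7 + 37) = 651557/14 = 46539.79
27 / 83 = 0.33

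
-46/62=-23/31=-0.74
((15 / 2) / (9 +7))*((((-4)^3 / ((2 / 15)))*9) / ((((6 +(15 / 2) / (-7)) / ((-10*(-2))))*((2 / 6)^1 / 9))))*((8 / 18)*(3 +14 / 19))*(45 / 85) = -1449252000 / 7429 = -195080.36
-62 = -62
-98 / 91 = -14 / 13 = -1.08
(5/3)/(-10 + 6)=-5/12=-0.42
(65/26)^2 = 25/4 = 6.25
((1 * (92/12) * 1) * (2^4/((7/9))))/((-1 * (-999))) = 368/2331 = 0.16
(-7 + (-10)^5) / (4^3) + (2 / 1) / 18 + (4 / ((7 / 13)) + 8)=-6237785 / 4032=-1547.07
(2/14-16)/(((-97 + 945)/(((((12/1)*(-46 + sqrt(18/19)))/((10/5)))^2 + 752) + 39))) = -23199333/16112 + 68931*sqrt(38)/7049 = -1379.60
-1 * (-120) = 120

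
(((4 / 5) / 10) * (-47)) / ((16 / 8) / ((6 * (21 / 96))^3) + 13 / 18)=-1741068 / 744025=-2.34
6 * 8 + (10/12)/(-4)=1147/24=47.79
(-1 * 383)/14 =-383/14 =-27.36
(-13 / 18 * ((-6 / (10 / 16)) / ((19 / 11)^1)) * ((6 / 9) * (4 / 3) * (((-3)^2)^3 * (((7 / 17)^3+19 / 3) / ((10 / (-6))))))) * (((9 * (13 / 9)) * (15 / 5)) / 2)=-454753398528 / 2333675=-194865.78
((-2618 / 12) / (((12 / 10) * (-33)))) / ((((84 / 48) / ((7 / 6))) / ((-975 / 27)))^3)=-76867.36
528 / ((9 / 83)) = 14608 / 3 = 4869.33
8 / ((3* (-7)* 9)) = -8 / 189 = -0.04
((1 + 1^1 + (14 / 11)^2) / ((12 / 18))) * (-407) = -24309 / 11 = -2209.91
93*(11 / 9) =341 / 3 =113.67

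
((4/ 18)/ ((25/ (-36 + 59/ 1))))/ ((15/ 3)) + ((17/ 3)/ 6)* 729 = 688.54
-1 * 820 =-820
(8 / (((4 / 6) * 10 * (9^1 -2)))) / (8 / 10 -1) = -6 / 7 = -0.86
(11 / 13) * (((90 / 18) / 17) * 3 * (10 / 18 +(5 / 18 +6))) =2255 / 442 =5.10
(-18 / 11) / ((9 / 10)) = -20 / 11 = -1.82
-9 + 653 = 644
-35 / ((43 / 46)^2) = -74060 / 1849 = -40.05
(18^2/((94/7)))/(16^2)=567/6016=0.09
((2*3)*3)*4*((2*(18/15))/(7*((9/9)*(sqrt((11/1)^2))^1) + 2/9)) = 7776/3475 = 2.24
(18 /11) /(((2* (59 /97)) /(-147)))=-128331 /649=-197.74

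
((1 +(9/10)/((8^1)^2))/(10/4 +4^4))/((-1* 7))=-59/105280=-0.00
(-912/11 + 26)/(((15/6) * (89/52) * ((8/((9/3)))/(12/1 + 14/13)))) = -63852/979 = -65.22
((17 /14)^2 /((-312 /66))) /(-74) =3179 /754208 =0.00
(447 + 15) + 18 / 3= 468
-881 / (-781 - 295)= 881 / 1076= 0.82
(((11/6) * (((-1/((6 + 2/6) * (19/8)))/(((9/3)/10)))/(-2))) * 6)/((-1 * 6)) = -220/1083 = -0.20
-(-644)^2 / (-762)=207368 / 381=544.27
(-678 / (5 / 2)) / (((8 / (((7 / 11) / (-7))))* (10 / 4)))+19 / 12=9293 / 3300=2.82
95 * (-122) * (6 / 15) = -4636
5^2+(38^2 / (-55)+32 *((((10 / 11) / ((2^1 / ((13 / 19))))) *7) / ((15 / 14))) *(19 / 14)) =14353 / 165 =86.99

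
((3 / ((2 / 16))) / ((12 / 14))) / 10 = 2.80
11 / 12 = 0.92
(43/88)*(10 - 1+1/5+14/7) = 301/55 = 5.47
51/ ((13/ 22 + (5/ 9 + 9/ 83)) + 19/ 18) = 419067/ 18985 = 22.07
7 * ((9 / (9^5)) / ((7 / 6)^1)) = 2 / 2187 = 0.00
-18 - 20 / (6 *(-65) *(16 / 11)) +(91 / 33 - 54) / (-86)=-854411 / 49192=-17.37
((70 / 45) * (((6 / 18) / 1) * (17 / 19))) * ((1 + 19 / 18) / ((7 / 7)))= 4403 / 4617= 0.95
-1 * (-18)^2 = -324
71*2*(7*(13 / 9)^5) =369065242 / 59049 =6250.15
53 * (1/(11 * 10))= 53/110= 0.48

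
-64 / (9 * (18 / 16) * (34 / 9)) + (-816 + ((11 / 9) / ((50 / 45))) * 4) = -622154 / 765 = -813.27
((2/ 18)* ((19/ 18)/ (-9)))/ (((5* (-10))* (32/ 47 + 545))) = 893/ 1869666300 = 0.00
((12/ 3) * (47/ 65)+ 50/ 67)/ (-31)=-15846/ 135005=-0.12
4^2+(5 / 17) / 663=180341 / 11271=16.00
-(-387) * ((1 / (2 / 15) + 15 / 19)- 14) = -83979 / 38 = -2209.97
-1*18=-18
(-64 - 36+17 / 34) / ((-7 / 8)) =796 / 7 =113.71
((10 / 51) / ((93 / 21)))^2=4900 / 2499561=0.00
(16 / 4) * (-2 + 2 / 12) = -22 / 3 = -7.33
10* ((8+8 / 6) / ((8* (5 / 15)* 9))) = 35 / 9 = 3.89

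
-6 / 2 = -3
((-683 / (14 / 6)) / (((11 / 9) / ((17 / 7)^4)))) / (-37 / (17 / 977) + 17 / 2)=1939524662 / 493066959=3.93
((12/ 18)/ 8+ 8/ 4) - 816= -9767/ 12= -813.92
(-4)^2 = 16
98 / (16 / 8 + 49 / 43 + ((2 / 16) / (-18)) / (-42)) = 25486272 / 816523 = 31.21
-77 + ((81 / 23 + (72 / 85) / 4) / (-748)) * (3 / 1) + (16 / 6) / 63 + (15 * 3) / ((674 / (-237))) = -8643103883171 / 93140821620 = -92.80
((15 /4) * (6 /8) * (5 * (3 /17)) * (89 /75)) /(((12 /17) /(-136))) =-4539 /8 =-567.38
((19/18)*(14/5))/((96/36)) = 133/120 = 1.11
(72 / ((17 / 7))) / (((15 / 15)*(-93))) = -168 / 527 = -0.32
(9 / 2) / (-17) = -9 / 34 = -0.26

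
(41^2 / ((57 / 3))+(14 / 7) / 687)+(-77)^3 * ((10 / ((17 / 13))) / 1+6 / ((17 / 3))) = -881930903807 / 221901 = -3974434.11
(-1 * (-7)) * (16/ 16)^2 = 7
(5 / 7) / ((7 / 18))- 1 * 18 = -792 / 49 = -16.16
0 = 0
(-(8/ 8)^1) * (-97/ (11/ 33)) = 291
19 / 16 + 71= 72.19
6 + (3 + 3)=12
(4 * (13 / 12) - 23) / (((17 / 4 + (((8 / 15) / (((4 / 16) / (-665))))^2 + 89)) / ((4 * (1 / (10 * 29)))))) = -1344 / 10506337645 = -0.00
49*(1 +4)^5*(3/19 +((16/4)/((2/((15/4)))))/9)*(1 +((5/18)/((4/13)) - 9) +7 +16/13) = 18358615625/106704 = 172051.80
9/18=1/2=0.50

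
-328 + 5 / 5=-327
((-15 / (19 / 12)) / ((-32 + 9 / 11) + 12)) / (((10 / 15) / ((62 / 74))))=92070 / 148333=0.62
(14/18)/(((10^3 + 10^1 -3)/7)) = 0.01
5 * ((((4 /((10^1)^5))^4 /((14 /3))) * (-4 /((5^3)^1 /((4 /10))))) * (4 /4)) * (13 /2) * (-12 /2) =117 /85449218750000000000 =0.00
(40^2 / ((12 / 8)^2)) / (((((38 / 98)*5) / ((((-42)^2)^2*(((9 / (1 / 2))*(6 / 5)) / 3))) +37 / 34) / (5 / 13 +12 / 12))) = 1194413307494400 / 1320112239407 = 904.78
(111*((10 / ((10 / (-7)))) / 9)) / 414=-259 / 1242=-0.21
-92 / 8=-23 / 2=-11.50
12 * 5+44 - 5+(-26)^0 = 100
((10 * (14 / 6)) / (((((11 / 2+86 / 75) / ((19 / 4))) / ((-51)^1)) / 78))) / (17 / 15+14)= -992013750 / 226319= -4383.25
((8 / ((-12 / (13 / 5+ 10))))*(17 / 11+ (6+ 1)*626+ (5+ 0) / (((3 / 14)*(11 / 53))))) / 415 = -2077138 / 22825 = -91.00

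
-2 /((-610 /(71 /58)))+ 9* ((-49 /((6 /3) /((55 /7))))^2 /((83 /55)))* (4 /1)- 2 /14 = 883992.33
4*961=3844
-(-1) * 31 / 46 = 31 / 46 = 0.67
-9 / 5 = -1.80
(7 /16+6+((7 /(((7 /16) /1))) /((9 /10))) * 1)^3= 42399022303 /2985984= 14199.35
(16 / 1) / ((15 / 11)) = 176 / 15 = 11.73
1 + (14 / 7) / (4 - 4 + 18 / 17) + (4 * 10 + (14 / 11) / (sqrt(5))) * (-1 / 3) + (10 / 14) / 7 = -4561 / 441 - 14 * sqrt(5) / 165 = -10.53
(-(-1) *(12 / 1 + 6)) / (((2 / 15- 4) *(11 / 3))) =-405 / 319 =-1.27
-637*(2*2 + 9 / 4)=-15925 / 4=-3981.25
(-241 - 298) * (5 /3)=-2695 /3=-898.33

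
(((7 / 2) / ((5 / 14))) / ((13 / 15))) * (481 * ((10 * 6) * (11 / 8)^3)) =108589635 / 128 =848356.52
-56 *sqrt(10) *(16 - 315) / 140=598 *sqrt(10) / 5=378.21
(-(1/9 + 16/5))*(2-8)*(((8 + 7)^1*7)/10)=1043/5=208.60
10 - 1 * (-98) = 108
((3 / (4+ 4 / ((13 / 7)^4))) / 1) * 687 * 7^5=989330962347 / 123848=7988267.57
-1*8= -8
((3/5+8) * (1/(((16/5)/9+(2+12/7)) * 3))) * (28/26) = 6321/8333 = 0.76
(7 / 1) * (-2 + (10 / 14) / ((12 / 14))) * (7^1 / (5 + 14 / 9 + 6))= -1029 / 226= -4.55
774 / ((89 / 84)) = 65016 / 89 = 730.52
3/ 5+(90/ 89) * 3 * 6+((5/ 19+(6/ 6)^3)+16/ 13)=2340769/ 109915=21.30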